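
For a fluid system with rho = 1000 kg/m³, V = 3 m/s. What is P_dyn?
Formula: P_{dyn} = \frac{1}{2} \rho V^2
P_dyn = 0.5·1000·3²/1000 = 4.5 kPa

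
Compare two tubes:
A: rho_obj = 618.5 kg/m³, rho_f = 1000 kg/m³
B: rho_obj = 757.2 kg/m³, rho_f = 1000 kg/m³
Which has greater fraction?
fraction(A) = 0.6185, fraction(B) = 0.7572. Answer: B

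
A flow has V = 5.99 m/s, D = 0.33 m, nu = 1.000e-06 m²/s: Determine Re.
Formula: Re = \frac{V D}{\nu}
Re = 5.99·0.33/1.000e-06 = 1.977e+06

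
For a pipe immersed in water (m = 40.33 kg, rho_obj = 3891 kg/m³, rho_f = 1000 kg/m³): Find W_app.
Formula: W_{app} = mg\left(1 - \frac{\rho_f}{\rho_{obj}}\right)
W_app = 40.33·9.81·(1 − 1000/3891) = 294 N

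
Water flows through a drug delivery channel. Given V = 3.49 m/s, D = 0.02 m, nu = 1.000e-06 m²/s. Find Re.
Formula: Re = \frac{V D}{\nu}
Re = 3.49·0.02/1.000e-06 = 69800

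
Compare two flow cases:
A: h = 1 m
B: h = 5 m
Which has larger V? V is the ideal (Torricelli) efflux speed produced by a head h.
V(A) = 4.429 m/s, V(B) = 9.905 m/s. Answer: B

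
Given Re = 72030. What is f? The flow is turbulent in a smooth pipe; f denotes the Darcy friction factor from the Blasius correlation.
Formula: f = \frac{0.316}{Re^{0.25}}
f = 0.316/72030^0.25 = 0.01929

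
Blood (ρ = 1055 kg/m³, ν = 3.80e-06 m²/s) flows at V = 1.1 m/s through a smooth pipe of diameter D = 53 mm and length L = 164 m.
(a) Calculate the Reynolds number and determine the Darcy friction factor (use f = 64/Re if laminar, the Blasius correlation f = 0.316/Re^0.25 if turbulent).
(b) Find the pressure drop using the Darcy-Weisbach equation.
(a) Re = V·D/ν = 1.1·0.053/3.80e-06 = 15342 → turbulent (Re > 4000); f = 0.316/Re^0.25 = 0.316/15342^0.25 = 0.028393
(b) Darcy-Weisbach: ΔP = f·(L/D)·½ρV²/1000 = 0.028393·(164/0.053)·½·1055·1.1²/1000 = 56.08 kPa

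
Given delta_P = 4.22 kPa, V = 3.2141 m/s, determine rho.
Formula: V = \sqrt{\frac{2 \Delta P}{\rho}}
Substituting knowns: 3.2141 = √(2·(4.22·1000)/rho)
Solving for rho: rho = 2·(4.22·1000)/3.2141² = 817 kg/m³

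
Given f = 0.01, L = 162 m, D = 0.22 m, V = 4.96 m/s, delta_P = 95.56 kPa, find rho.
Formula: \Delta P = f \frac{L}{D} \frac{\rho V^2}{2}
Substituting knowns: 95.56 = 0.01·(162/0.22)·0.5·rho·4.96²/1000
Solving for rho: rho = (95.56·1000)/(0.01·(162/0.22)·0.5·4.96²) = 1055 kg/m³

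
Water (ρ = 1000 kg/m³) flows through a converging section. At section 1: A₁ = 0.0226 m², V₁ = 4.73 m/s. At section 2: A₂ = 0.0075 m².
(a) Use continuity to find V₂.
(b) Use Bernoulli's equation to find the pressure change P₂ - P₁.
(a) Continuity: A₁V₁=A₂V₂ -> V₂=A₁V₁/A₂=0.0226*4.73/0.0075=14.25 m/s
(b) Bernoulli: P₂-P₁=0.5*rho*(V₁^2-V₂^2)/1000=0.5*1000*(4.73^2-14.25^2)/1000=-90.34 kPa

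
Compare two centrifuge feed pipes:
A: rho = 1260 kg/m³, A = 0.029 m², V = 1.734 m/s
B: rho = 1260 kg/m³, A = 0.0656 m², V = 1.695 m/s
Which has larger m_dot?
m_dot(A) = 63.36 kg/s, m_dot(B) = 140.1 kg/s. Answer: B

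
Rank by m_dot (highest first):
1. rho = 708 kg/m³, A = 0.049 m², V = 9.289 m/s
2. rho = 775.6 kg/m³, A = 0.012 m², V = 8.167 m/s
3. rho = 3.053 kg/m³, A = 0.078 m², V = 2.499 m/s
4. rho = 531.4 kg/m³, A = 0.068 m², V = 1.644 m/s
Case 1: m_dot = 322.3 kg/s
Case 2: m_dot = 76.01 kg/s
Case 3: m_dot = 0.5951 kg/s
Case 4: m_dot = 59.41 kg/s
Ranking (highest first): 1, 2, 4, 3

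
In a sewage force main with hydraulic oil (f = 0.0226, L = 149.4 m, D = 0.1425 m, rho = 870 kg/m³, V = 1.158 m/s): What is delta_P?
Formula: \Delta P = f \frac{L}{D} \frac{\rho V^2}{2}
delta_P = 0.0226·(149.4/0.1425)·0.5·870·1.158²/1000 = 13.82 kPa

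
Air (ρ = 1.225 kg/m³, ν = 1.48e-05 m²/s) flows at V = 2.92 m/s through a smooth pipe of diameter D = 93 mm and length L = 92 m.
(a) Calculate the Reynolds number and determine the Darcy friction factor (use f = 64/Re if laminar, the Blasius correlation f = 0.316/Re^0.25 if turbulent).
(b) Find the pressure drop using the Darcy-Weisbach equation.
(a) Re = V·D/ν = 2.92·0.093/1.48e-05 = 18349 → turbulent (Re > 4000); f = 0.316/Re^0.25 = 0.316/18349^0.25 = 0.027151
(b) Darcy-Weisbach: ΔP = f·(L/D)·½ρV²/1000 = 0.027151·(92/0.093)·½·1.225·2.92²/1000 = 0.1403 kPa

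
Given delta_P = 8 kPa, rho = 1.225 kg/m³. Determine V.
Formula: V = \sqrt{\frac{2 \Delta P}{\rho}}
V = √(2·(8·1000)/1.225) = 114.3 m/s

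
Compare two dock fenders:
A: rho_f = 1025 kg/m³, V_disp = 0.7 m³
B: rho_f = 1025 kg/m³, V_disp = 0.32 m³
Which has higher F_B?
F_B(A) = 7039 N, F_B(B) = 3218 N. Answer: A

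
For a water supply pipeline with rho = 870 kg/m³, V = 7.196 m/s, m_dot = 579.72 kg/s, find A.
Formula: \dot{m} = \rho A V
Substituting knowns: 579.72 = 870·A·7.196
Solving for A: A = 579.72/(870·7.196) = 0.0926 m²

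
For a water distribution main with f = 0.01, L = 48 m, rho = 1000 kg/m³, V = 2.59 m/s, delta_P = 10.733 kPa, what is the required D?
Formula: \Delta P = f \frac{L}{D} \frac{\rho V^2}{2}
Substituting knowns: 10.733 = 0.01·(48/D)·0.5·1000·2.59²/1000
Solving for D: D = 0.01·48·0.5·1000·2.59²/(10.733·1000) = 0.15 m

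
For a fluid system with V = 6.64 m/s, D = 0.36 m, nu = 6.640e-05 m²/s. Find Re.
Formula: Re = \frac{V D}{\nu}
Re = 6.64·0.36/6.640e-05 = 36000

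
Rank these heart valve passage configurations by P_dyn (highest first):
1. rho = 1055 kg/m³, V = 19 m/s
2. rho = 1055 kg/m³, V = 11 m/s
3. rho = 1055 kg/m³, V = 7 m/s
Case 1: P_dyn = 190.4 kPa
Case 2: P_dyn = 63.83 kPa
Case 3: P_dyn = 25.85 kPa
Ranking (highest first): 1, 2, 3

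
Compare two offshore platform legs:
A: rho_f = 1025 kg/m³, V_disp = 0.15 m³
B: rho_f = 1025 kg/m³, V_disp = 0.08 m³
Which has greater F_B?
F_B(A) = 1508 N, F_B(B) = 804.4 N. Answer: A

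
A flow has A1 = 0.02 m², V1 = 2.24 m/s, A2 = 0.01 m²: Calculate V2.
Formula: V_2 = \frac{A_1 V_1}{A_2}
V2 = 0.02·2.24/0.01 = 4.48 m/s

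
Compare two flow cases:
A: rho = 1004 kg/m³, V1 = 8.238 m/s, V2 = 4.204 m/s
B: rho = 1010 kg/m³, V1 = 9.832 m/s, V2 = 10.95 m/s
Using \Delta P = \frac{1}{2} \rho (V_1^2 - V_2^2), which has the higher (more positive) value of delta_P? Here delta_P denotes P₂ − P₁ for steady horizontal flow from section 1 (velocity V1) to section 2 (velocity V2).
delta_P(A) = 25.2 kPa, delta_P(B) = -11.73 kPa. Answer: A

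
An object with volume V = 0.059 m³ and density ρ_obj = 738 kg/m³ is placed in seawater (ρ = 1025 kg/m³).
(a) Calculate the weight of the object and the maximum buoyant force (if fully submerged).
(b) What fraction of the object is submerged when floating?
(a) W=rho_obj*g*V=738*9.81*0.059=427.1 N; F_B(max)=rho*g*V=1025*9.81*0.059=593.3 N
(b) Floating fraction=rho_obj/rho=738/1025=0.720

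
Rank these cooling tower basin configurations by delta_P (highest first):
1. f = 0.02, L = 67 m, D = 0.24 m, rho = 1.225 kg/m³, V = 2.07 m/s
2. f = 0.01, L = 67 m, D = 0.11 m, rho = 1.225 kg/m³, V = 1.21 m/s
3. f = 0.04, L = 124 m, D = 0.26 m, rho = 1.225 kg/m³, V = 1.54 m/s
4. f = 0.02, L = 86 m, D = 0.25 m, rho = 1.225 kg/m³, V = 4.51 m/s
Case 1: delta_P = 0.01465 kPa
Case 2: delta_P = 0.005462 kPa
Case 3: delta_P = 0.02771 kPa
Case 4: delta_P = 0.08571 kPa
Ranking (highest first): 4, 3, 1, 2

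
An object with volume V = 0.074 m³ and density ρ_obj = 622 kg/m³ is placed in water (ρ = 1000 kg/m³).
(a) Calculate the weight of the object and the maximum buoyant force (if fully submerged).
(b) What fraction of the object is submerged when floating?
(a) W=rho_obj*g*V=622*9.81*0.074=451.5 N; F_B(max)=rho*g*V=1000*9.81*0.074=725.9 N
(b) Floating fraction=rho_obj/rho=622/1000=0.622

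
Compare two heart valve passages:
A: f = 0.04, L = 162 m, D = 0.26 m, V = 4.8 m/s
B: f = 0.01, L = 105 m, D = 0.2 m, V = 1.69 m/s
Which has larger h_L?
h_L(A) = 29.27 m, h_L(B) = 0.7642 m. Answer: A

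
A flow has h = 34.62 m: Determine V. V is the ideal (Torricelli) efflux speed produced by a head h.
Formula: V = \sqrt{2 g h}
V = √(2·9.81·34.62) = 26.06 m/s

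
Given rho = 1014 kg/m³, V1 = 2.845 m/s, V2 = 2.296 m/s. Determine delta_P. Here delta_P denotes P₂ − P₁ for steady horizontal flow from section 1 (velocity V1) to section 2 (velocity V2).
Formula: \Delta P = \frac{1}{2} \rho (V_1^2 - V_2^2)
delta_P = 0.5·1014·(2.845² − 2.296²)/1000 = 1.431 kPa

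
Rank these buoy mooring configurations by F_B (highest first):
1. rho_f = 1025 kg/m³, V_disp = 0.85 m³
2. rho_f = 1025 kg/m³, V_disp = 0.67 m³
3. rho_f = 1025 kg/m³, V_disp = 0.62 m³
Case 1: F_B = 8547 N
Case 2: F_B = 6737 N
Case 3: F_B = 6234 N
Ranking (highest first): 1, 2, 3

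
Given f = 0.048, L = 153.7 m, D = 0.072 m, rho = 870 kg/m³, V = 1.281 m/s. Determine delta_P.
Formula: \Delta P = f \frac{L}{D} \frac{\rho V^2}{2}
delta_P = 0.048·(153.7/0.072)·0.5·870·1.281²/1000 = 73.14 kPa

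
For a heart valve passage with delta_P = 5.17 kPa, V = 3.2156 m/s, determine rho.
Formula: V = \sqrt{\frac{2 \Delta P}{\rho}}
Substituting knowns: 3.2156 = √(2·(5.17·1000)/rho)
Solving for rho: rho = 2·(5.17·1000)/3.2156² = 1000 kg/m³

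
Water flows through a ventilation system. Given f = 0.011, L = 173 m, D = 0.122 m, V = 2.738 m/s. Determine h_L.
Formula: h_L = f \frac{L}{D} \frac{V^2}{2g}
h_L = 0.011·(173/0.122)·2.738²/(2·9.81) = 5.96 m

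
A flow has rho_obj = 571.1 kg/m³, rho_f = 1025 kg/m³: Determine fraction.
Formula: f_{sub} = \frac{\rho_{obj}}{\rho_f}
fraction = 571.1/1025 = 0.5572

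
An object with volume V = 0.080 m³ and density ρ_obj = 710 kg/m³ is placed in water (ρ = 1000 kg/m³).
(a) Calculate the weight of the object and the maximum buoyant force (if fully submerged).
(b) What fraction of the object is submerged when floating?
(a) W=rho_obj*g*V=710*9.81*0.080=557.2 N; F_B(max)=rho*g*V=1000*9.81*0.080=784.8 N
(b) Floating fraction=rho_obj/rho=710/1000=0.710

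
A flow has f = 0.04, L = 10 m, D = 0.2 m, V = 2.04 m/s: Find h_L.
Formula: h_L = f \frac{L}{D} \frac{V^2}{2g}
h_L = 0.04·(10/0.2)·2.04²/(2·9.81) = 0.4242 m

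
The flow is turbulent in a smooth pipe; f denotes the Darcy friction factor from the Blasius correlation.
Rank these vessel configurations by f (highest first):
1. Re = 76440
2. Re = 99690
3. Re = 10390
Case 1: f = 0.019
Case 2: f = 0.01778
Case 3: f = 0.0313
Ranking (highest first): 3, 1, 2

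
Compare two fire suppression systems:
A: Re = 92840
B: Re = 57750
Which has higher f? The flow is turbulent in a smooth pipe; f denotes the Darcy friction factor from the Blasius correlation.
f(A) = 0.0181, f(B) = 0.02038. Answer: B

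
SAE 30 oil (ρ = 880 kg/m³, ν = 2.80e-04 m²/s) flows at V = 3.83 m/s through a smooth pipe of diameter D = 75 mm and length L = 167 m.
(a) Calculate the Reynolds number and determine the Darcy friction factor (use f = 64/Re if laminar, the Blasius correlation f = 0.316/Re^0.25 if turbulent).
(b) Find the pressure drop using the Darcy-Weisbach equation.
(a) Re = V·D/ν = 3.83·0.075/2.80e-04 = 1025.9 → laminar (Re < 2300); f = 64/Re = 64/1025.9 = 0.062384
(b) Darcy-Weisbach: ΔP = f·(L/D)·½ρV²/1000 = 0.062384·(167/0.075)·½·880·3.83²/1000 = 896.6 kPa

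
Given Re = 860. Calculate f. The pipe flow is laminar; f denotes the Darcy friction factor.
Formula: f = \frac{64}{Re}
f = 64/860 = 0.07442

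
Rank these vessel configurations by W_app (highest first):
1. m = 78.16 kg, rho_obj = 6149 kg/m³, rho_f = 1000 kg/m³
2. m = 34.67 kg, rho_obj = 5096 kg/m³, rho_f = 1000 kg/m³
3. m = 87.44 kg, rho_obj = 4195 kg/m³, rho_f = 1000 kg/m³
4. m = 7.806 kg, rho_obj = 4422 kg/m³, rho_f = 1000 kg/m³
Case 1: W_app = 642.1 N
Case 2: W_app = 273.4 N
Case 3: W_app = 653.3 N
Case 4: W_app = 59.26 N
Ranking (highest first): 3, 1, 2, 4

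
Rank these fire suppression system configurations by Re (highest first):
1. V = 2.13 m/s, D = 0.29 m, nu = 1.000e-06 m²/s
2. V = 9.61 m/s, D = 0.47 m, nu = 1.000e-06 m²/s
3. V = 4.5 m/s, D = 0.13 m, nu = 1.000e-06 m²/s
Case 1: Re = 617700
Case 2: Re = 4.517e+06
Case 3: Re = 585000
Ranking (highest first): 2, 1, 3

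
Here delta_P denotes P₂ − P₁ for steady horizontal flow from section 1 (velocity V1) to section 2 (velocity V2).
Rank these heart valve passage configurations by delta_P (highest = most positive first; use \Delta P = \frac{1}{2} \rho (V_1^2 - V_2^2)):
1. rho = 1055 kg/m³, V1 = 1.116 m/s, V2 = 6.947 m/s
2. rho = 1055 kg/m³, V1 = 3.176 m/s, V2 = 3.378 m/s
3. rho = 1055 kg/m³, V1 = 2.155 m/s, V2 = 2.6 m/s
Case 1: delta_P = -24.8 kPa
Case 2: delta_P = -0.6984 kPa
Case 3: delta_P = -1.116 kPa
Ranking (highest first): 2, 3, 1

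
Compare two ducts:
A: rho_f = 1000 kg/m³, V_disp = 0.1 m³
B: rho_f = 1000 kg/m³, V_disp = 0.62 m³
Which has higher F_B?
F_B(A) = 981 N, F_B(B) = 6082 N. Answer: B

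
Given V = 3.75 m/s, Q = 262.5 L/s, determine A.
Formula: Q = A V
Substituting knowns: 262.5 = A·3.75·1000
Solving for A: A = (262.5/1000)/3.75 = 0.07 m²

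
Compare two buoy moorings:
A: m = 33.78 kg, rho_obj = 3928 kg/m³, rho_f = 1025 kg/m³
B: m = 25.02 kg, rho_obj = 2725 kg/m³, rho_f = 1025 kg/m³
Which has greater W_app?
W_app(A) = 244.9 N, W_app(B) = 153.1 N. Answer: A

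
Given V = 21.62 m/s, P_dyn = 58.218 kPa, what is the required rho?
Formula: P_{dyn} = \frac{1}{2} \rho V^2
Substituting knowns: 58.218 = 0.5·rho·21.62²/1000
Solving for rho: rho = 2·(58.218·1000)/21.62² = 249.1 kg/m³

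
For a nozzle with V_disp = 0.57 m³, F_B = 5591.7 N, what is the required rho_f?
Formula: F_B = \rho_f g V_{disp}
Substituting knowns: 5591.7 = rho_f·9.81·0.57
Solving for rho_f: rho_f = 5591.7/(9.81·0.57) = 1000 kg/m³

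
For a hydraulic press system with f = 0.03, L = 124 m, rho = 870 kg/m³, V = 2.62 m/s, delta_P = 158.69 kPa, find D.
Formula: \Delta P = f \frac{L}{D} \frac{\rho V^2}{2}
Substituting knowns: 158.69 = 0.03·(124/D)·0.5·870·2.62²/1000
Solving for D: D = 0.03·124·0.5·870·2.62²/(158.69·1000) = 0.07 m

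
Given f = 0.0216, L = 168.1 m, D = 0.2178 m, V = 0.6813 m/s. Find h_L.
Formula: h_L = f \frac{L}{D} \frac{V^2}{2g}
h_L = 0.0216·(168.1/0.2178)·0.6813²/(2·9.81) = 0.3944 m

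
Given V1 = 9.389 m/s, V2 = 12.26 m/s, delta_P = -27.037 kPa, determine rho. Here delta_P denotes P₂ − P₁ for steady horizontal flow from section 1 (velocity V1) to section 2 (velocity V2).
Formula: \Delta P = \frac{1}{2} \rho (V_1^2 - V_2^2)
Substituting knowns: -27.037 = 0.5·rho·(9.389² − 12.26²)/1000
Solving for rho: rho = 2·(-27.037·1000)/(9.389² − 12.26²) = 870 kg/m³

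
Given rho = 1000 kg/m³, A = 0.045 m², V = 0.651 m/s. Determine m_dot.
Formula: \dot{m} = \rho A V
m_dot = 1000·0.045·0.651 = 29.3 kg/s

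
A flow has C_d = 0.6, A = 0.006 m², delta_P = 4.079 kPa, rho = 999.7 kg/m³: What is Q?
Formula: Q = C_d A \sqrt{\frac{2 \Delta P}{\rho}}
Q = 0.6·0.006·√(2·(4.079·1000)/999.7)·1000 = 10.28 L/s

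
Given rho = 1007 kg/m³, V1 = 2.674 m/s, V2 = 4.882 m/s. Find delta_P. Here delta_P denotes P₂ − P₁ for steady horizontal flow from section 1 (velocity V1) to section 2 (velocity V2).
Formula: \Delta P = \frac{1}{2} \rho (V_1^2 - V_2^2)
delta_P = 0.5·1007·(2.674² − 4.882²)/1000 = -8.4 kPa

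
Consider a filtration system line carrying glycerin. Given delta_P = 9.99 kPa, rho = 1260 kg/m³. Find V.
Formula: V = \sqrt{\frac{2 \Delta P}{\rho}}
V = √(2·(9.99·1000)/1260) = 3.982 m/s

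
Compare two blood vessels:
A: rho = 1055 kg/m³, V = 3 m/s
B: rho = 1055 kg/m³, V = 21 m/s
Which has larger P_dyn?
P_dyn(A) = 4.747 kPa, P_dyn(B) = 232.6 kPa. Answer: B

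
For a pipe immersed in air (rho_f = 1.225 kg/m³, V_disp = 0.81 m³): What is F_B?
Formula: F_B = \rho_f g V_{disp}
F_B = 1.225·9.81·0.81 = 9.734 N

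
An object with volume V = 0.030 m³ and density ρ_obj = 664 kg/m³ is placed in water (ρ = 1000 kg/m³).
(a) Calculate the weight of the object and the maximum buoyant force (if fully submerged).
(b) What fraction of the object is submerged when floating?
(a) W=rho_obj*g*V=664*9.81*0.030=195.4 N; F_B(max)=rho*g*V=1000*9.81*0.030=294.3 N
(b) Floating fraction=rho_obj/rho=664/1000=0.664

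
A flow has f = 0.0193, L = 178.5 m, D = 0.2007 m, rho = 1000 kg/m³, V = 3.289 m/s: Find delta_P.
Formula: \Delta P = f \frac{L}{D} \frac{\rho V^2}{2}
delta_P = 0.0193·(178.5/0.2007)·0.5·1000·3.289²/1000 = 92.84 kPa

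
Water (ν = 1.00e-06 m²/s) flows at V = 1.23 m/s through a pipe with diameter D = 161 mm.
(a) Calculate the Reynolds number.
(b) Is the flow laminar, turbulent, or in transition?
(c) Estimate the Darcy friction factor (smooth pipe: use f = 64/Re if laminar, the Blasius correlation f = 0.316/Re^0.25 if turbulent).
(a) Re = V·D/ν = 1.23·0.161/1.00e-06 = 198030
(b) Flow regime: turbulent (Re > 4000)
(c) Friction factor: f = 0.316/Re^0.25 = 0.316/198030^0.25 = 0.01498 (Blasius is strictly valid for Re ≲ 1e5; used here as the smooth-pipe estimate the problem specifies)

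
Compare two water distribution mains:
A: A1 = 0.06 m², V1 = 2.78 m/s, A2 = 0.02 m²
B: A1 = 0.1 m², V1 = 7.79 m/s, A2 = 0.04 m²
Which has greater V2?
V2(A) = 8.34 m/s, V2(B) = 19.48 m/s. Answer: B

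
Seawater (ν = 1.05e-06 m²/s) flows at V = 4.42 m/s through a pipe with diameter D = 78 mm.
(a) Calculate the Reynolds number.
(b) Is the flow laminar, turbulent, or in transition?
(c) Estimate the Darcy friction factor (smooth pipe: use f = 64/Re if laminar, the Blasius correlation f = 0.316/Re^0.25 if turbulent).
(a) Re = V·D/ν = 4.42·0.078/1.05e-06 = 328340
(b) Flow regime: turbulent (Re > 4000)
(c) Friction factor: f = 0.316/Re^0.25 = 0.316/328340^0.25 = 0.0132 (Blasius is strictly valid for Re ≲ 1e5; used here as the smooth-pipe estimate the problem specifies)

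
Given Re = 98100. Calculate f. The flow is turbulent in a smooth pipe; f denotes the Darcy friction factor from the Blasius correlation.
Formula: f = \frac{0.316}{Re^{0.25}}
f = 0.316/98100^0.25 = 0.01786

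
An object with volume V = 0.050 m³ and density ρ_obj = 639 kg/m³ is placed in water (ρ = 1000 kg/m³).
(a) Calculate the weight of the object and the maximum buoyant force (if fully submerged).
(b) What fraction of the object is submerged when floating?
(a) W=rho_obj*g*V=639*9.81*0.050=313.4 N; F_B(max)=rho*g*V=1000*9.81*0.050=490.5 N
(b) Floating fraction=rho_obj/rho=639/1000=0.639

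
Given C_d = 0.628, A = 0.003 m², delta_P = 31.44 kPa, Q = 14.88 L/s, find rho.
Formula: Q = C_d A \sqrt{\frac{2 \Delta P}{\rho}}
Substituting knowns: 14.88 = 0.628·0.003·√(2·(31.44·1000)/rho)·1000
Solving for rho: rho = 2·(31.44·1000)/((14.88/1000)/(0.628·0.003))² = 1008 kg/m³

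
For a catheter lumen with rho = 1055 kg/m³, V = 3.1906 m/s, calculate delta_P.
Formula: V = \sqrt{\frac{2 \Delta P}{\rho}}
Substituting knowns: 3.1906 = √(2·(delta_P·1000)/1055)
Solving for delta_P: delta_P = 3.1906²·1055/2/1000 = 5.37 kPa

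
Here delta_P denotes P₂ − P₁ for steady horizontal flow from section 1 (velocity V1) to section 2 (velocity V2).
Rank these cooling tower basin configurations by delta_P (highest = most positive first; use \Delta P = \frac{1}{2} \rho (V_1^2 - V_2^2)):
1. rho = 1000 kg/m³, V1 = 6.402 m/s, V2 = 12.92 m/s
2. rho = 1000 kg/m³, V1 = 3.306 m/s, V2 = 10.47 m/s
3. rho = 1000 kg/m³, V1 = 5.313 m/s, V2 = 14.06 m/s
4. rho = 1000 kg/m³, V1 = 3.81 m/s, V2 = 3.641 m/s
Case 1: delta_P = -62.97 kPa
Case 2: delta_P = -49.35 kPa
Case 3: delta_P = -84.73 kPa
Case 4: delta_P = 0.6296 kPa
Ranking (highest first): 4, 2, 1, 3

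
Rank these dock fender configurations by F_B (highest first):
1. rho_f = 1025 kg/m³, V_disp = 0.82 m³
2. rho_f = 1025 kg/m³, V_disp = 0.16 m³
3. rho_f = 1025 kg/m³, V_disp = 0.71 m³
Case 1: F_B = 8245 N
Case 2: F_B = 1609 N
Case 3: F_B = 7139 N
Ranking (highest first): 1, 3, 2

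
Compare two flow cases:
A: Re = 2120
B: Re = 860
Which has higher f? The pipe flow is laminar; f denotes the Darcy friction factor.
f(A) = 0.03019, f(B) = 0.07442. Answer: B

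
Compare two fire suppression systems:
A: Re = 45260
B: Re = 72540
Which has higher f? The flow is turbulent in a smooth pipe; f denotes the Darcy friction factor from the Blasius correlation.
f(A) = 0.02166, f(B) = 0.01925. Answer: A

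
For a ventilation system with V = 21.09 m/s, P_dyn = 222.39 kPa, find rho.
Formula: P_{dyn} = \frac{1}{2} \rho V^2
Substituting knowns: 222.39 = 0.5·rho·21.09²/1000
Solving for rho: rho = 2·(222.39·1000)/21.09² = 1000 kg/m³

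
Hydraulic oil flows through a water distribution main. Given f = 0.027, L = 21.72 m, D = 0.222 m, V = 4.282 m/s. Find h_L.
Formula: h_L = f \frac{L}{D} \frac{V^2}{2g}
h_L = 0.027·(21.72/0.222)·4.282²/(2·9.81) = 2.469 m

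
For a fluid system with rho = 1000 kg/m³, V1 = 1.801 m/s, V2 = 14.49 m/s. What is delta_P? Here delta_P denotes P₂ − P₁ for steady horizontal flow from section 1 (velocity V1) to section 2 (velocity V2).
Formula: \Delta P = \frac{1}{2} \rho (V_1^2 - V_2^2)
delta_P = 0.5·1000·(1.801² − 14.49²)/1000 = -103.4 kPa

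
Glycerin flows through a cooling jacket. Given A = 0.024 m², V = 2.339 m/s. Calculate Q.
Formula: Q = A V
Q = 0.024·2.339·1000 = 56.14 L/s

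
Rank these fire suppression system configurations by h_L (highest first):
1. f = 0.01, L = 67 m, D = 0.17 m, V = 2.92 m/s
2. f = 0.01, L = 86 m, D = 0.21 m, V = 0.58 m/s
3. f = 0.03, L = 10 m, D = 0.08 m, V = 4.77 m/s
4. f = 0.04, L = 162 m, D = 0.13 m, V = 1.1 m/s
Case 1: h_L = 1.713 m
Case 2: h_L = 0.07022 m
Case 3: h_L = 4.349 m
Case 4: h_L = 3.074 m
Ranking (highest first): 3, 4, 1, 2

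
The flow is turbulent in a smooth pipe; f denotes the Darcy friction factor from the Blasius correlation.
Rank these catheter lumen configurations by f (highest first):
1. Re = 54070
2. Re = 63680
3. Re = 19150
Case 1: f = 0.02072
Case 2: f = 0.01989
Case 3: f = 0.02686
Ranking (highest first): 3, 1, 2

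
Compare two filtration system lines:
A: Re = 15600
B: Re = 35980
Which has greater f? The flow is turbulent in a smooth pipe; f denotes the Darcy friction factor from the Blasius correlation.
f(A) = 0.02828, f(B) = 0.02294. Answer: A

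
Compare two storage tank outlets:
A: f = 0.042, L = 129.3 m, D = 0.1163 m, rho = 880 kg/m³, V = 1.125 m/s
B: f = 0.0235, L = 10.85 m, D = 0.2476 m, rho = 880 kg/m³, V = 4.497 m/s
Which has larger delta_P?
delta_P(A) = 26 kPa, delta_P(B) = 9.163 kPa. Answer: A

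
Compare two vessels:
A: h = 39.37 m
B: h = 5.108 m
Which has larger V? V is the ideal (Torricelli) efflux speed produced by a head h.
V(A) = 27.79 m/s, V(B) = 10.01 m/s. Answer: A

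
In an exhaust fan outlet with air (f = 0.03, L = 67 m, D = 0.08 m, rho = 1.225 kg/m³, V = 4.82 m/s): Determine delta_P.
Formula: \Delta P = f \frac{L}{D} \frac{\rho V^2}{2}
delta_P = 0.03·(67/0.08)·0.5·1.225·4.82²/1000 = 0.3575 kPa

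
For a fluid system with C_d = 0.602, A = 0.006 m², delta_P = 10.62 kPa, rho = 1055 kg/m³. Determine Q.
Formula: Q = C_d A \sqrt{\frac{2 \Delta P}{\rho}}
Q = 0.602·0.006·√(2·(10.62·1000)/1055)·1000 = 16.21 L/s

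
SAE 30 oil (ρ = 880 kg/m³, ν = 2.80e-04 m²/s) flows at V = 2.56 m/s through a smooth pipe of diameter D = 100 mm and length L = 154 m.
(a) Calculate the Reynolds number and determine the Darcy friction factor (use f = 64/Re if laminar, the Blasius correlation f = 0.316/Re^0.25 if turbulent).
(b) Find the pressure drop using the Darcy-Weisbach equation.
(a) Re = V·D/ν = 2.56·0.1/2.80e-04 = 914.29 → laminar (Re < 2300); f = 64/Re = 64/914.29 = 0.07
(b) Darcy-Weisbach: ΔP = f·(L/D)·½ρV²/1000 = 0.07·(154/0.100)·½·880·2.56²/1000 = 310.9 kPa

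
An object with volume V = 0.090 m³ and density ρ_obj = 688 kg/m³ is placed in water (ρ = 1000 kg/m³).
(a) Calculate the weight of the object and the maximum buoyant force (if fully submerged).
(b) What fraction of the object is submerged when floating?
(a) W=rho_obj*g*V=688*9.81*0.090=607.4 N; F_B(max)=rho*g*V=1000*9.81*0.090=882.9 N
(b) Floating fraction=rho_obj/rho=688/1000=0.688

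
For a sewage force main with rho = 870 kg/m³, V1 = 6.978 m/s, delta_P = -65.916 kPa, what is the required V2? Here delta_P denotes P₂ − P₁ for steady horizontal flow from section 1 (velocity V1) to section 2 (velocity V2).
Formula: \Delta P = \frac{1}{2} \rho (V_1^2 - V_2^2)
Substituting knowns: -65.916 = 0.5·870·(6.978² − V2²)/1000
Solving for V2: V2 = √(6.978² − 2·(-65.916·1000)/870) = 14.15 m/s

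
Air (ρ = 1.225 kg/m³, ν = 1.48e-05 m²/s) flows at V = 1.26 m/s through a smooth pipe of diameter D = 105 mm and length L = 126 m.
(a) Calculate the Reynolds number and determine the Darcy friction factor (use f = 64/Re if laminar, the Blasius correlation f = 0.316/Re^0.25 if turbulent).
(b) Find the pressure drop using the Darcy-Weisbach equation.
(a) Re = V·D/ν = 1.26·0.105/1.48e-05 = 8939.2 → turbulent (Re > 4000); f = 0.316/Re^0.25 = 0.316/8939.2^0.25 = 0.032498
(b) Darcy-Weisbach: ΔP = f·(L/D)·½ρV²/1000 = 0.032498·(126/0.105)·½·1.225·1.26²/1000 = 0.03792 kPa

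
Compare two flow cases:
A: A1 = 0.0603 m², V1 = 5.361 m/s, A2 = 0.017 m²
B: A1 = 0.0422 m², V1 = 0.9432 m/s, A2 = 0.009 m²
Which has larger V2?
V2(A) = 19.02 m/s, V2(B) = 4.423 m/s. Answer: A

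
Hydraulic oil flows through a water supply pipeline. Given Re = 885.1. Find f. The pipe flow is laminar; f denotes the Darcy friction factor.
Formula: f = \frac{64}{Re}
f = 64/885.1 = 0.07231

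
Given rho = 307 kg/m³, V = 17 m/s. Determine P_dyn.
Formula: P_{dyn} = \frac{1}{2} \rho V^2
P_dyn = 0.5·307·17²/1000 = 44.36 kPa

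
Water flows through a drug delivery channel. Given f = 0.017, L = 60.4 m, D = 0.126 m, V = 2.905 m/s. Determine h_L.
Formula: h_L = f \frac{L}{D} \frac{V^2}{2g}
h_L = 0.017·(60.4/0.126)·2.905²/(2·9.81) = 3.505 m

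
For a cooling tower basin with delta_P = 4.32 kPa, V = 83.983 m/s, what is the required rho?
Formula: V = \sqrt{\frac{2 \Delta P}{\rho}}
Substituting knowns: 83.983 = √(2·(4.32·1000)/rho)
Solving for rho: rho = 2·(4.32·1000)/83.983² = 1.225 kg/m³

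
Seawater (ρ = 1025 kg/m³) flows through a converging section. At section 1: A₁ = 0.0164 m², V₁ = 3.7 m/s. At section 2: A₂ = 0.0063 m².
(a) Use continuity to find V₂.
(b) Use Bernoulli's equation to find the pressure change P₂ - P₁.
(a) Continuity: A₁V₁=A₂V₂ -> V₂=A₁V₁/A₂=0.0164*3.7/0.0063=9.63 m/s
(b) Bernoulli: P₂-P₁=0.5*rho*(V₁^2-V₂^2)/1000=0.5*1025*(3.7^2-9.63^2)/1000=-40.51 kPa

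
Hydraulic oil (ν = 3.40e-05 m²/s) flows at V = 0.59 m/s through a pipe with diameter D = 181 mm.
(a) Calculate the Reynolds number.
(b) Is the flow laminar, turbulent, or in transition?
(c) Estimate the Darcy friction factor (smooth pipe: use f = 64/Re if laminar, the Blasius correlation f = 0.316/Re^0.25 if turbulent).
(a) Re = V·D/ν = 0.59·0.181/3.40e-05 = 3140.9
(b) Flow regime: transition (2300 ≤ Re ≤ 4000)
(c) Friction factor: f ≈ 0.04 (transitional regime, no simple correlation)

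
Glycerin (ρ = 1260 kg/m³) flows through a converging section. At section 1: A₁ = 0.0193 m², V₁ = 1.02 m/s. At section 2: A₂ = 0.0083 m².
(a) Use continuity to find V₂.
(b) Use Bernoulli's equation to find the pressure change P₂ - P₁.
(a) Continuity: A₁V₁=A₂V₂ -> V₂=A₁V₁/A₂=0.0193*1.02/0.0083=2.37 m/s
(b) Bernoulli: P₂-P₁=0.5*rho*(V₁^2-V₂^2)/1000=0.5*1260*(1.02^2-2.37^2)/1000=-2.883 kPa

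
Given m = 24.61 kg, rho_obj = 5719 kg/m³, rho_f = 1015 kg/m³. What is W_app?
Formula: W_{app} = mg\left(1 - \frac{\rho_f}{\rho_{obj}}\right)
W_app = 24.61·9.81·(1 − 1015/5719) = 198.6 N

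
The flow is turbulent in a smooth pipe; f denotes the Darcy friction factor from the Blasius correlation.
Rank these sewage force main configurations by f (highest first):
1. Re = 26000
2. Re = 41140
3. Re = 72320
Case 1: f = 0.02489
Case 2: f = 0.02219
Case 3: f = 0.01927
Ranking (highest first): 1, 2, 3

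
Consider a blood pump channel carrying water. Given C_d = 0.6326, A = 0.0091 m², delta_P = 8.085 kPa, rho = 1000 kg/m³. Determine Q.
Formula: Q = C_d A \sqrt{\frac{2 \Delta P}{\rho}}
Q = 0.6326·0.0091·√(2·(8.085·1000)/1000)·1000 = 23.15 L/s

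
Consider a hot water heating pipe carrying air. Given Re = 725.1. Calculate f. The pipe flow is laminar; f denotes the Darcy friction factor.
Formula: f = \frac{64}{Re}
f = 64/725.1 = 0.08826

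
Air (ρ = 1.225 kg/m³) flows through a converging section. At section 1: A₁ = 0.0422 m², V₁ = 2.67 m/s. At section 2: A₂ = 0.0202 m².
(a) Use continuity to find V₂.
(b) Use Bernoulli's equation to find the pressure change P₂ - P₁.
(a) Continuity: A₁V₁=A₂V₂ -> V₂=A₁V₁/A₂=0.0422*2.67/0.0202=5.58 m/s
(b) Bernoulli: P₂-P₁=0.5*rho*(V₁^2-V₂^2)/1000=0.5*1.225*(2.67^2-5.58^2)/1000=-0.0147 kPa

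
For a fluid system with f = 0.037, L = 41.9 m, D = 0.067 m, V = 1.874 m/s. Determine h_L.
Formula: h_L = f \frac{L}{D} \frac{V^2}{2g}
h_L = 0.037·(41.9/0.067)·1.874²/(2·9.81) = 4.142 m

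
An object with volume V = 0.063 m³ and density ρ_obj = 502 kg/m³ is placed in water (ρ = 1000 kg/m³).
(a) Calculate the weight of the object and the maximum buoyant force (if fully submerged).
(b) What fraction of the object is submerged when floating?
(a) W=rho_obj*g*V=502*9.81*0.063=310.3 N; F_B(max)=rho*g*V=1000*9.81*0.063=618.0 N
(b) Floating fraction=rho_obj/rho=502/1000=0.502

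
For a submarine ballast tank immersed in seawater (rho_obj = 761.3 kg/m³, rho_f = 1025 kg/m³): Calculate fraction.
Formula: f_{sub} = \frac{\rho_{obj}}{\rho_f}
fraction = 761.3/1025 = 0.7427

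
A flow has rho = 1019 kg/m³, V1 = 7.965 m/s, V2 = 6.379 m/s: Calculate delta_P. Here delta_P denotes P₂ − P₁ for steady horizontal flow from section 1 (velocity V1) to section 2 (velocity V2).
Formula: \Delta P = \frac{1}{2} \rho (V_1^2 - V_2^2)
delta_P = 0.5·1019·(7.965² − 6.379²)/1000 = 11.59 kPa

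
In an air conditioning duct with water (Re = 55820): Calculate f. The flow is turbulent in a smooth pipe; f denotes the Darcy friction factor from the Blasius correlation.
Formula: f = \frac{0.316}{Re^{0.25}}
f = 0.316/55820^0.25 = 0.02056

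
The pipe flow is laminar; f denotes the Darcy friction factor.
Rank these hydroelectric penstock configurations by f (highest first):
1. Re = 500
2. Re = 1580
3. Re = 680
Case 1: f = 0.128
Case 2: f = 0.04051
Case 3: f = 0.09412
Ranking (highest first): 1, 3, 2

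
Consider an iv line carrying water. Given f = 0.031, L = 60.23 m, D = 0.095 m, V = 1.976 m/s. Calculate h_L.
Formula: h_L = f \frac{L}{D} \frac{V^2}{2g}
h_L = 0.031·(60.23/0.095)·1.976²/(2·9.81) = 3.911 m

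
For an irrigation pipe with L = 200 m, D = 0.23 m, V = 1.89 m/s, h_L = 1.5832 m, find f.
Formula: h_L = f \frac{L}{D} \frac{V^2}{2g}
Substituting knowns: 1.5832 = f·(200/0.23)·1.89²/(2·9.81)
Solving for f: f = 1.5832·2·9.81/((200/0.23)·1.89²) = 0.01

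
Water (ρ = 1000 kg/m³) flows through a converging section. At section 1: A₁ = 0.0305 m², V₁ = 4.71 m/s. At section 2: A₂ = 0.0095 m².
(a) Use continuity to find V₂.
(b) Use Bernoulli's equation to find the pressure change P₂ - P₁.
(a) Continuity: A₁V₁=A₂V₂ -> V₂=A₁V₁/A₂=0.0305*4.71/0.0095=15.12 m/s
(b) Bernoulli: P₂-P₁=0.5*rho*(V₁^2-V₂^2)/1000=0.5*1000*(4.71^2-15.12^2)/1000=-103.2 kPa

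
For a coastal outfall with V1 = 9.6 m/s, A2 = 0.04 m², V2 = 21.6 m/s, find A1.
Formula: V_2 = \frac{A_1 V_1}{A_2}
Substituting knowns: 21.6 = A1·9.6/0.04
Solving for A1: A1 = 21.6·0.04/9.6 = 0.09 m²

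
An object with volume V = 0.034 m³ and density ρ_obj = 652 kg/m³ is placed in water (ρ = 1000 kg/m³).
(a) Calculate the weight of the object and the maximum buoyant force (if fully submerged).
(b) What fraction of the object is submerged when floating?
(a) W=rho_obj*g*V=652*9.81*0.034=217.5 N; F_B(max)=rho*g*V=1000*9.81*0.034=333.5 N
(b) Floating fraction=rho_obj/rho=652/1000=0.652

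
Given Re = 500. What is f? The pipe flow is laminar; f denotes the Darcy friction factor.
Formula: f = \frac{64}{Re}
f = 64/500 = 0.128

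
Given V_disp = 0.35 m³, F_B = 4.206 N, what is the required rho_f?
Formula: F_B = \rho_f g V_{disp}
Substituting knowns: 4.206 = rho_f·9.81·0.35
Solving for rho_f: rho_f = 4.206/(9.81·0.35) = 1.225 kg/m³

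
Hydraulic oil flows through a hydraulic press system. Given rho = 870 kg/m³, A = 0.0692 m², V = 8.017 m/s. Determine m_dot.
Formula: \dot{m} = \rho A V
m_dot = 870·0.0692·8.017 = 482.7 kg/s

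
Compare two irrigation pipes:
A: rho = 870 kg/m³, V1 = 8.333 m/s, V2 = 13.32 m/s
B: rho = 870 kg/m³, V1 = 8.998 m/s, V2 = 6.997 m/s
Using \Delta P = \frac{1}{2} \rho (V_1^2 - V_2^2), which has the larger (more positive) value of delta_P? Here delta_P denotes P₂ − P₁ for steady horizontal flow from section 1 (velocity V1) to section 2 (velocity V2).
delta_P(A) = -46.97 kPa, delta_P(B) = 13.92 kPa. Answer: B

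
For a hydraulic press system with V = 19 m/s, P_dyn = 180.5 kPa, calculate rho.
Formula: P_{dyn} = \frac{1}{2} \rho V^2
Substituting knowns: 180.5 = 0.5·rho·19²/1000
Solving for rho: rho = 2·(180.5·1000)/19² = 1000 kg/m³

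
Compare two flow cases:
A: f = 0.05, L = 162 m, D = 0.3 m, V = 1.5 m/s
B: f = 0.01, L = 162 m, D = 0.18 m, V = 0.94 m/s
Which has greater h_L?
h_L(A) = 3.096 m, h_L(B) = 0.4053 m. Answer: A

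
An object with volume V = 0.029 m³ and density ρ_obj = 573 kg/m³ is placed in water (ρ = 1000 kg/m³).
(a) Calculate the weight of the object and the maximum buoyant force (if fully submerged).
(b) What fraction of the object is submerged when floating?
(a) W=rho_obj*g*V=573*9.81*0.029=163.0 N; F_B(max)=rho*g*V=1000*9.81*0.029=284.5 N
(b) Floating fraction=rho_obj/rho=573/1000=0.573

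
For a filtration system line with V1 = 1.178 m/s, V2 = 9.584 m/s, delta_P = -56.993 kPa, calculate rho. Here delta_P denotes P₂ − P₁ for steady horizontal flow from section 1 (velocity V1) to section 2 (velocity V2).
Formula: \Delta P = \frac{1}{2} \rho (V_1^2 - V_2^2)
Substituting knowns: -56.993 = 0.5·rho·(1.178² − 9.584²)/1000
Solving for rho: rho = 2·(-56.993·1000)/(1.178² − 9.584²) = 1260 kg/m³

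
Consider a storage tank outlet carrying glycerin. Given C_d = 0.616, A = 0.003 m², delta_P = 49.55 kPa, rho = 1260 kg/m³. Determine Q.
Formula: Q = C_d A \sqrt{\frac{2 \Delta P}{\rho}}
Q = 0.616·0.003·√(2·(49.55·1000)/1260)·1000 = 16.39 L/s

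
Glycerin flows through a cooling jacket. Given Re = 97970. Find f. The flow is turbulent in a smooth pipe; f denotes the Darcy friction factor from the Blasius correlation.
Formula: f = \frac{0.316}{Re^{0.25}}
f = 0.316/97970^0.25 = 0.01786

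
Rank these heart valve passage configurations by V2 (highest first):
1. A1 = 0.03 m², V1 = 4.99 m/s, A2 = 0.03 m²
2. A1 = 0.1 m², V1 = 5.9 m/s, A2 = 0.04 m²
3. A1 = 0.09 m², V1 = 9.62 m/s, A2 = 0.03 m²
Case 1: V2 = 4.99 m/s
Case 2: V2 = 14.75 m/s
Case 3: V2 = 28.86 m/s
Ranking (highest first): 3, 2, 1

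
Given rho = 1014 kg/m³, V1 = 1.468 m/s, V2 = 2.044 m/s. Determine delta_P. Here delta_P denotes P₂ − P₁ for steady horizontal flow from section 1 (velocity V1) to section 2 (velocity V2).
Formula: \Delta P = \frac{1}{2} \rho (V_1^2 - V_2^2)
delta_P = 0.5·1014·(1.468² − 2.044²)/1000 = -1.026 kPa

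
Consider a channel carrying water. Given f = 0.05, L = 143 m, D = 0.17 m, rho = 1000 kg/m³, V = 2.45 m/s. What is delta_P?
Formula: \Delta P = f \frac{L}{D} \frac{\rho V^2}{2}
delta_P = 0.05·(143/0.17)·0.5·1000·2.45²/1000 = 126.2 kPa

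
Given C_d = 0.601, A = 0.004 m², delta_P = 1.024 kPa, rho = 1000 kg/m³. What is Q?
Formula: Q = C_d A \sqrt{\frac{2 \Delta P}{\rho}}
Q = 0.601·0.004·√(2·(1.024·1000)/1000)·1000 = 3.44 L/s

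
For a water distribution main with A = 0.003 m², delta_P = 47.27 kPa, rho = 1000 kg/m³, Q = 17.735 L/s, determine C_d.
Formula: Q = C_d A \sqrt{\frac{2 \Delta P}{\rho}}
Substituting knowns: 17.735 = C_d·0.003·√(2·(47.27·1000)/1000)·1000
Solving for C_d: C_d = (17.735/1000)/(0.003·√(2·(47.27·1000)/1000)) = 0.608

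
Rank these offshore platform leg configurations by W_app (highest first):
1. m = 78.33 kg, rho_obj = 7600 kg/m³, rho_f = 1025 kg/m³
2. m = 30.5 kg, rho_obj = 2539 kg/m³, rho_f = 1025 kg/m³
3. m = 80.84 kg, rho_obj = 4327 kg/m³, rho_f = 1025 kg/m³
Case 1: W_app = 664.8 N
Case 2: W_app = 178.4 N
Case 3: W_app = 605.2 N
Ranking (highest first): 1, 3, 2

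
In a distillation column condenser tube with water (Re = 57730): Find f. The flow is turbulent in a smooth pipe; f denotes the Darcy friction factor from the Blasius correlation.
Formula: f = \frac{0.316}{Re^{0.25}}
f = 0.316/57730^0.25 = 0.02039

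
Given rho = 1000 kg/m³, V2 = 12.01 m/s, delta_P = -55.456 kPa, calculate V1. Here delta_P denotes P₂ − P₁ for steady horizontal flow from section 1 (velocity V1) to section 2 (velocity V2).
Formula: \Delta P = \frac{1}{2} \rho (V_1^2 - V_2^2)
Substituting knowns: -55.456 = 0.5·1000·(V1² − 12.01²)/1000
Solving for V1: V1 = √(12.01² + 2·(-55.456·1000)/1000) = 5.773 m/s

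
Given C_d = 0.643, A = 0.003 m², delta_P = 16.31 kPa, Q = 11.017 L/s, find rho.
Formula: Q = C_d A \sqrt{\frac{2 \Delta P}{\rho}}
Substituting knowns: 11.017 = 0.643·0.003·√(2·(16.31·1000)/rho)·1000
Solving for rho: rho = 2·(16.31·1000)/((11.017/1000)/(0.643·0.003))² = 1000 kg/m³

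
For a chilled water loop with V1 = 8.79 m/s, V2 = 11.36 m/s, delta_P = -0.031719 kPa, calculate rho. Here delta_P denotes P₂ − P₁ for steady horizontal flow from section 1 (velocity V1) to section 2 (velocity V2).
Formula: \Delta P = \frac{1}{2} \rho (V_1^2 - V_2^2)
Substituting knowns: -0.031719 = 0.5·rho·(8.79² − 11.36²)/1000
Solving for rho: rho = 2·(-0.031719·1000)/(8.79² − 11.36²) = 1.225 kg/m³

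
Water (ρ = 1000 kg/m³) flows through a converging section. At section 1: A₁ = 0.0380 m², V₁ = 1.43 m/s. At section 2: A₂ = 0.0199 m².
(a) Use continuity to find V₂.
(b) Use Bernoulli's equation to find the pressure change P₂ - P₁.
(a) Continuity: A₁V₁=A₂V₂ -> V₂=A₁V₁/A₂=0.0380*1.43/0.0199=2.73 m/s
(b) Bernoulli: P₂-P₁=0.5*rho*(V₁^2-V₂^2)/1000=0.5*1000*(1.43^2-2.73^2)/1000=-2.704 kPa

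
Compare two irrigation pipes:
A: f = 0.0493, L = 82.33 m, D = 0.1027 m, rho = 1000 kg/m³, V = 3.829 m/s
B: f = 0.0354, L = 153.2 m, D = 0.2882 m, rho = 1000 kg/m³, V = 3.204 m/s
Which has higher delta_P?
delta_P(A) = 289.7 kPa, delta_P(B) = 96.59 kPa. Answer: A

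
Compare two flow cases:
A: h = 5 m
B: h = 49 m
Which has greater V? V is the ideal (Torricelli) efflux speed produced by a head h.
V(A) = 9.905 m/s, V(B) = 31.01 m/s. Answer: B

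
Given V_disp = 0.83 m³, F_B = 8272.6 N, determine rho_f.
Formula: F_B = \rho_f g V_{disp}
Substituting knowns: 8272.6 = rho_f·9.81·0.83
Solving for rho_f: rho_f = 8272.6/(9.81·0.83) = 1016 kg/m³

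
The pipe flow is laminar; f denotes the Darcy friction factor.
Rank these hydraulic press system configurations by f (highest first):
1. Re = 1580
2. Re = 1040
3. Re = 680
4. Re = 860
Case 1: f = 0.04051
Case 2: f = 0.06154
Case 3: f = 0.09412
Case 4: f = 0.07442
Ranking (highest first): 3, 4, 2, 1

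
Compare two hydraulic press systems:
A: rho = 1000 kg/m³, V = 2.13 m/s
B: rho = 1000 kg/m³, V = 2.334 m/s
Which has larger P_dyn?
P_dyn(A) = 2.268 kPa, P_dyn(B) = 2.724 kPa. Answer: B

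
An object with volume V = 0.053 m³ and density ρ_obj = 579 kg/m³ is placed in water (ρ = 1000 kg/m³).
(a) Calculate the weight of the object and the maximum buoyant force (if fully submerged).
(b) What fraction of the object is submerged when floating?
(a) W=rho_obj*g*V=579*9.81*0.053=301.0 N; F_B(max)=rho*g*V=1000*9.81*0.053=519.9 N
(b) Floating fraction=rho_obj/rho=579/1000=0.579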